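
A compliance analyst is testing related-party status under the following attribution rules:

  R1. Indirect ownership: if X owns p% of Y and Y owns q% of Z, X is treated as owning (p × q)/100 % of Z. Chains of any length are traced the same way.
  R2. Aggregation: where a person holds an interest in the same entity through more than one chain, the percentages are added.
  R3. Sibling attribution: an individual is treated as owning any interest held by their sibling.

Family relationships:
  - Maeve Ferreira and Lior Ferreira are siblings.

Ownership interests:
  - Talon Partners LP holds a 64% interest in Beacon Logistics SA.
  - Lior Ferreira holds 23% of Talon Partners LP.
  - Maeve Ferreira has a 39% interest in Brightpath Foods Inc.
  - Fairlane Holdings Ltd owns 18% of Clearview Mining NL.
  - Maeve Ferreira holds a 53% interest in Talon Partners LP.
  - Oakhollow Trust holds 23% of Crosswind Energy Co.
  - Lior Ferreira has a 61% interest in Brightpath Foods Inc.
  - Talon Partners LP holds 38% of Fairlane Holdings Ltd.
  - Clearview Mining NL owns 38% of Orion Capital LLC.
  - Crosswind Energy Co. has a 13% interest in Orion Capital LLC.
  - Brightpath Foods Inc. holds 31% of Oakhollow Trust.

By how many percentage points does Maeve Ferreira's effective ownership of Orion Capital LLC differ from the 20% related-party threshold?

By sibling attribution (R3), Maeve Ferreira is treated as also owning Lior Ferreira's interest in Talon Partners LP, giving 53% + 23% = 76%.
By sibling attribution (R3), Maeve Ferreira is treated as also owning Lior Ferreira's interest in Brightpath Foods Inc, giving 39% + 61% = 100%.
Chain via Talon Partners LP → Fairlane Holdings Ltd → Clearview Mining NL (R1): 76% × 38% × 18% × 38% = 1.975392% of Orion Capital LLC.
Chain via Brightpath Foods Inc. → Oakhollow Trust → Crosswind Energy Co. (R1): 100% × 31% × 23% × 13% = 0.9269% of Orion Capital LLC.
Aggregating (R2): 1.975392% + 0.9269% = 2.902292%.
2.902292% falls short of the 20% threshold by 17.097708 percentage points.

17.097708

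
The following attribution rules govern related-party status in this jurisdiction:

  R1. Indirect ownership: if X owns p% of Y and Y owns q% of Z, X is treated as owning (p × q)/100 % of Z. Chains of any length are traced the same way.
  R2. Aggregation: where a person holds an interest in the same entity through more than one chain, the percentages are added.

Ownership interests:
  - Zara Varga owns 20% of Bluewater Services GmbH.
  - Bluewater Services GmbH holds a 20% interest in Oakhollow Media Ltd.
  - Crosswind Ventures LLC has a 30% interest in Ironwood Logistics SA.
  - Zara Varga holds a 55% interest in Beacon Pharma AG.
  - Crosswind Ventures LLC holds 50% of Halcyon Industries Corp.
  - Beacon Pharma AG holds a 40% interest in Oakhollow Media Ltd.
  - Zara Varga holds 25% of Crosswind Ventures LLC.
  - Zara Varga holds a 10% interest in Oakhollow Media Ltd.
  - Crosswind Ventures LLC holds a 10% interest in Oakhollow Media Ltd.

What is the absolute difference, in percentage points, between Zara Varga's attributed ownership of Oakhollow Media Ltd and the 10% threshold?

28.5

Chain via Crosswind Ventures LLC (R1): 25% × 10% = 2.5% of Oakhollow Media Ltd.
Chain via Bluewater Services GmbH (R1): 20% × 20% = 4% of Oakhollow Media Ltd.
Chain via Beacon Pharma AG (R1): 55% × 40% = 22% of Oakhollow Media Ltd.
Direct interest in Oakhollow Media Ltd: 10%.
Aggregating (R2): 2.5% + 4% + 22% + 10% = 38.5%.
38.5% exceeds the 10% threshold by 28.5 percentage points.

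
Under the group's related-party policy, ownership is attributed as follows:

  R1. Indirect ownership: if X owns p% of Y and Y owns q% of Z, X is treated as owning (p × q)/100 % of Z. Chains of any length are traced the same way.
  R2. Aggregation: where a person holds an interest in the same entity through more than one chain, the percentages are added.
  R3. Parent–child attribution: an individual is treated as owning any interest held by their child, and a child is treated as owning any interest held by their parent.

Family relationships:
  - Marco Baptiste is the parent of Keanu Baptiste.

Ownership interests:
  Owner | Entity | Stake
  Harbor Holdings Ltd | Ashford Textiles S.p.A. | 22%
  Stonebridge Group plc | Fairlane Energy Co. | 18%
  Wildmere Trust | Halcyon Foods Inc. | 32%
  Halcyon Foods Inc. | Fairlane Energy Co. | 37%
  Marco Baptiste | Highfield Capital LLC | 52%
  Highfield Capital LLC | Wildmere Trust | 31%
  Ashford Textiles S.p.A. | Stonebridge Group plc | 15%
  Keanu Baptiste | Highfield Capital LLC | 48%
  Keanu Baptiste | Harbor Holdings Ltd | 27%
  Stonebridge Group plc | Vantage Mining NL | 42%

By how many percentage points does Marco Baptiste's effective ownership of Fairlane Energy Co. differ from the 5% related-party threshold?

By parent–child attribution (R3), Marco Baptiste is treated as also owning Keanu Baptiste's interest in Highfield Capital LLC, giving 52% + 48% = 100%.
By parent–child attribution (R3), Marco Baptiste is treated as owning Keanu Baptiste's 27% interest in Harbor Holdings Ltd.
Chain via Highfield Capital LLC → Wildmere Trust → Halcyon Foods Inc. (R1): 100% × 31% × 32% × 37% = 3.6704% of Fairlane Energy Co.
Chain via Harbor Holdings Ltd → Ashford Textiles S.p.A. → Stonebridge Group plc (R1): 27% × 22% × 15% × 18% = 0.16038% of Fairlane Energy Co.
Aggregating (R2): 3.6704% + 0.16038% = 3.83078%.
3.83078% falls short of the 5% threshold by 1.16922 percentage points.

1.16922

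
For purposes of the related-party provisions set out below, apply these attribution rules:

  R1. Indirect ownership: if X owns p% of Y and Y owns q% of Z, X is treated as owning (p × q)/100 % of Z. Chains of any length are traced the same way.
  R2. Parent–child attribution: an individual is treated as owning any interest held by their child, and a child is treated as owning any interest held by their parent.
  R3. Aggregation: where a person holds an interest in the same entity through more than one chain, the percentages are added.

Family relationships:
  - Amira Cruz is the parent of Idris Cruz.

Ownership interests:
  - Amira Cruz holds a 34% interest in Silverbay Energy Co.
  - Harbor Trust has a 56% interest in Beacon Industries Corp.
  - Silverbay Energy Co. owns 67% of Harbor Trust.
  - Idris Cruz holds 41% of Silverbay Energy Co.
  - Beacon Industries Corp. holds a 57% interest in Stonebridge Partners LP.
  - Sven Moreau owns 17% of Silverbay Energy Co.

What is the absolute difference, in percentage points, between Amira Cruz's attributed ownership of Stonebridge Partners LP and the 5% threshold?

By parent–child attribution (R2), Amira Cruz is treated as also owning Idris Cruz's interest in Silverbay Energy Co, giving 34% + 41% = 75%.
Chain via Silverbay Energy Co. → Harbor Trust → Beacon Industries Corp. (R1): 75% × 67% × 56% × 57% = 16.0398% of Stonebridge Partners LP.
16.0398% exceeds the 5% threshold by 11.0398 percentage points.

11.0398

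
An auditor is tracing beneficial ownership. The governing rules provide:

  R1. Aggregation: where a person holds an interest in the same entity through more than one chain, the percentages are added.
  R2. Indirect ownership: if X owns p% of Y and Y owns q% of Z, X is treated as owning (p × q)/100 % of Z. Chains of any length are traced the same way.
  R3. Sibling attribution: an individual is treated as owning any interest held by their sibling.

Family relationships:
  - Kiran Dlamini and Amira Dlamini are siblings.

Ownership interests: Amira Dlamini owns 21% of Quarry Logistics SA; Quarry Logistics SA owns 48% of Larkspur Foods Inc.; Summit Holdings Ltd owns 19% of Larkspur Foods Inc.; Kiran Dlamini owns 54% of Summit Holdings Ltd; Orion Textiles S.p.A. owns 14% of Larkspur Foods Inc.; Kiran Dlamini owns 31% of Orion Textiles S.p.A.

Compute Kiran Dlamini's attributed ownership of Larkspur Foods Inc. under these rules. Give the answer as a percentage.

24.68%

By sibling attribution (R3), Kiran Dlamini is treated as owning Amira Dlamini's 21% interest in Quarry Logistics SA.
Chain via Orion Textiles S.p.A. (R2): 31% × 14% = 4.34% of Larkspur Foods Inc.
Chain via Summit Holdings Ltd (R2): 54% × 19% = 10.26% of Larkspur Foods Inc.
Chain via Quarry Logistics SA (R2): 21% × 48% = 10.08% of Larkspur Foods Inc.
Aggregating (R1): 4.34% + 10.26% + 10.08% = 24.68%.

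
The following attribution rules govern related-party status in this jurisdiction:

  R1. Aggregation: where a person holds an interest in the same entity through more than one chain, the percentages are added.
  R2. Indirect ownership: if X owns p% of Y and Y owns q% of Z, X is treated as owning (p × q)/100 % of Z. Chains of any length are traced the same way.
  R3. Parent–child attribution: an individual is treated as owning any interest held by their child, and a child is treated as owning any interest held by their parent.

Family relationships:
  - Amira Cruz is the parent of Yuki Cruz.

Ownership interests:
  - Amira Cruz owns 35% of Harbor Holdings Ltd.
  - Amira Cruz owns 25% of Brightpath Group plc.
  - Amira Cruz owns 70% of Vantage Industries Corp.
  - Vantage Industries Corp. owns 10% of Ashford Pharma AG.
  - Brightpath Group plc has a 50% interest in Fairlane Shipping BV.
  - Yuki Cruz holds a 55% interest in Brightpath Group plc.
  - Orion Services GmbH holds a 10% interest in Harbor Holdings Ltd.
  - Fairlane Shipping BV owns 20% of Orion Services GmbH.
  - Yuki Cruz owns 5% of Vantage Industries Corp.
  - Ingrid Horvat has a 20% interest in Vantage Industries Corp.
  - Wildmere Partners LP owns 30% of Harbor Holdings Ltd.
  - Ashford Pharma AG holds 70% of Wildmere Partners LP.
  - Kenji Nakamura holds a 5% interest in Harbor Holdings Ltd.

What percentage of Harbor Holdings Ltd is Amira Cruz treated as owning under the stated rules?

By parent–child attribution (R3), Amira Cruz is treated as also owning Yuki Cruz's interest in Brightpath Group plc, giving 25% + 55% = 80%.
By parent–child attribution (R3), Amira Cruz is treated as also owning Yuki Cruz's interest in Vantage Industries Corp, giving 70% + 5% = 75%.
Chain via Brightpath Group plc → Fairlane Shipping BV → Orion Services GmbH (R2): 80% × 50% × 20% × 10% = 0.8% of Harbor Holdings Ltd.
Chain via Vantage Industries Corp. → Ashford Pharma AG → Wildmere Partners LP (R2): 75% × 10% × 70% × 30% = 1.575% of Harbor Holdings Ltd.
Direct interest in Harbor Holdings Ltd: 35%.
Aggregating (R1): 0.8% + 1.575% + 35% = 37.375%.

37.375%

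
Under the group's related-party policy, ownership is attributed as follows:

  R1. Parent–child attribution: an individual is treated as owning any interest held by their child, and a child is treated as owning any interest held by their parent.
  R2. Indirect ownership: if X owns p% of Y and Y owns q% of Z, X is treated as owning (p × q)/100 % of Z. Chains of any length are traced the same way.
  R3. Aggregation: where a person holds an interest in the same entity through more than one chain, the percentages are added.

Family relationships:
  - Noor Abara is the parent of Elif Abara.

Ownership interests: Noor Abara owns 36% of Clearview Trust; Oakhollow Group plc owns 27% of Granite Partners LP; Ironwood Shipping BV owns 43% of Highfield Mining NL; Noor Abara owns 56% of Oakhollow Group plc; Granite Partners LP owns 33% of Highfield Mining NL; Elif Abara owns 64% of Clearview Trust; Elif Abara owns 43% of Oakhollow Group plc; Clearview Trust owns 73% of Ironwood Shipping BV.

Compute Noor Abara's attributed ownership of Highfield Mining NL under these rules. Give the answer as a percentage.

By parent–child attribution (R1), Noor Abara is treated as also owning Elif Abara's interest in Clearview Trust, giving 36% + 64% = 100%.
By parent–child attribution (R1), Noor Abara is treated as also owning Elif Abara's interest in Oakhollow Group plc, giving 56% + 43% = 99%.
Chain via Clearview Trust → Ironwood Shipping BV (R2): 100% × 73% × 43% = 31.39% of Highfield Mining NL.
Chain via Oakhollow Group plc → Granite Partners LP (R2): 99% × 27% × 33% = 8.8209% of Highfield Mining NL.
Aggregating (R3): 31.39% + 8.8209% = 40.2109%.

40.2109%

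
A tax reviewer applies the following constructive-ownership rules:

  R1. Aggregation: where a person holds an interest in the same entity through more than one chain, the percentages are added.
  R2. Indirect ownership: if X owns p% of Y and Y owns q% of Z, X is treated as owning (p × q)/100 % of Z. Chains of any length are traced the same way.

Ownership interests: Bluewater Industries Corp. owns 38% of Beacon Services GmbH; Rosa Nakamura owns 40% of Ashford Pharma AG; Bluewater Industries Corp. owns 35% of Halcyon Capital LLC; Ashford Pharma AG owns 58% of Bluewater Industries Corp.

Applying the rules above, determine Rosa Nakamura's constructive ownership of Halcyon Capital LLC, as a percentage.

Chain via Ashford Pharma AG → Bluewater Industries Corp. (R2): 40% × 58% × 35% = 8.12% of Halcyon Capital LLC.

8.12%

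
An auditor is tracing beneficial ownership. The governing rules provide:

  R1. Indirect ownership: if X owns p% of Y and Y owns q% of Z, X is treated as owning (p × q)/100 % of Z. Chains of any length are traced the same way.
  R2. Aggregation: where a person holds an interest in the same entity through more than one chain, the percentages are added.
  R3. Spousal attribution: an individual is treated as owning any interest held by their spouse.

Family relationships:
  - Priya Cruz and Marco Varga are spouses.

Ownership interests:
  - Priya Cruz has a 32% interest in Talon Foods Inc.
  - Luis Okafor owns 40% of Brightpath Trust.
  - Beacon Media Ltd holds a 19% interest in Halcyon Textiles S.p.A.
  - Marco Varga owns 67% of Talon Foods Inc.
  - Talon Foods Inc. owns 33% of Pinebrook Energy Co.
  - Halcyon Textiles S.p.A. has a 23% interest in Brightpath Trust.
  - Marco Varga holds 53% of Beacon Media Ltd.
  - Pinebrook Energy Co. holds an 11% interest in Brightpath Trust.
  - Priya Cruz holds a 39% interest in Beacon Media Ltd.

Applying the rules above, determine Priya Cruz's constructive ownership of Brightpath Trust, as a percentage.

7.6141%

By spousal attribution (R3), Priya Cruz is treated as also owning Marco Varga's interest in Beacon Media Ltd, giving 39% + 53% = 92%.
By spousal attribution (R3), Priya Cruz is treated as also owning Marco Varga's interest in Talon Foods Inc, giving 32% + 67% = 99%.
Chain via Beacon Media Ltd → Halcyon Textiles S.p.A. (R1): 92% × 19% × 23% = 4.0204% of Brightpath Trust.
Chain via Talon Foods Inc. → Pinebrook Energy Co. (R1): 99% × 33% × 11% = 3.5937% of Brightpath Trust.
Aggregating (R2): 4.0204% + 3.5937% = 7.6141%.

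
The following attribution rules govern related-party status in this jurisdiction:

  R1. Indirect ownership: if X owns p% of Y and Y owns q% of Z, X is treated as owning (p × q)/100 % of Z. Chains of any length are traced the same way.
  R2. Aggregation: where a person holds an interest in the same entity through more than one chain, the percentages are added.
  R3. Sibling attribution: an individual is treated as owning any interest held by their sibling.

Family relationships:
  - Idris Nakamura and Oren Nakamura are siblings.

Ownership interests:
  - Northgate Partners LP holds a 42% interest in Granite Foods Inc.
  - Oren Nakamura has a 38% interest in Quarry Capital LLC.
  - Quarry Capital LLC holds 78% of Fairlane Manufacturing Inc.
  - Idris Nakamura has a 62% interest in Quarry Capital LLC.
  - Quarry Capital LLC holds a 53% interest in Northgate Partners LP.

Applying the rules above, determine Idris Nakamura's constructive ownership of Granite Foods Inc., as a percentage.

By sibling attribution (R3), Idris Nakamura is treated as also owning Oren Nakamura's interest in Quarry Capital LLC, giving 62% + 38% = 100%.
Chain via Quarry Capital LLC → Northgate Partners LP (R1): 100% × 53% × 42% = 22.26% of Granite Foods Inc.

22.26%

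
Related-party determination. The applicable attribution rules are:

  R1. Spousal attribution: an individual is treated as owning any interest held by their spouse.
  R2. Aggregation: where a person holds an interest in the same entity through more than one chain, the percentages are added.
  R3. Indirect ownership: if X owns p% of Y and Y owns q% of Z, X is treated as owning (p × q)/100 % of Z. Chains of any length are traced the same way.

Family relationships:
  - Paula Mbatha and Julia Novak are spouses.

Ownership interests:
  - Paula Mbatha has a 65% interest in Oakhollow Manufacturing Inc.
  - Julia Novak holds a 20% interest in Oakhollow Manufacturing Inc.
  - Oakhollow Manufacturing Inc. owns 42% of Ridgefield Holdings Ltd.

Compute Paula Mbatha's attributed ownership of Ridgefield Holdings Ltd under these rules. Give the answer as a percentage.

By spousal attribution (R1), Paula Mbatha is treated as also owning Julia Novak's interest in Oakhollow Manufacturing Inc, giving 65% + 20% = 85%.
Chain via Oakhollow Manufacturing Inc. (R3): 85% × 42% = 35.7% of Ridgefield Holdings Ltd.

35.7%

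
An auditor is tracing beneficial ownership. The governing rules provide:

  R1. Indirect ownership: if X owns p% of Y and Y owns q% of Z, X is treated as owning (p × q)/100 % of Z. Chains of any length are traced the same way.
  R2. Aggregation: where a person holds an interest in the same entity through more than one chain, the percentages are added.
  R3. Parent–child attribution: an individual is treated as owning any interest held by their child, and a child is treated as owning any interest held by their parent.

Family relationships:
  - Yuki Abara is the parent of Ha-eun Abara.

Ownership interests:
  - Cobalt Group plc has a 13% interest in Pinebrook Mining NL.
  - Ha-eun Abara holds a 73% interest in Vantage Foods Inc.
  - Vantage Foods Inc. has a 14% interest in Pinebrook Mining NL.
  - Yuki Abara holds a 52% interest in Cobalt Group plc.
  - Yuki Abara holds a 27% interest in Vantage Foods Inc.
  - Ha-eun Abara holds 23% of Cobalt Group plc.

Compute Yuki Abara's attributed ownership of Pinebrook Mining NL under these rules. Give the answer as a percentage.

23.75%

By parent–child attribution (R3), Yuki Abara is treated as also owning Ha-eun Abara's interest in Vantage Foods Inc, giving 27% + 73% = 100%.
By parent–child attribution (R3), Yuki Abara is treated as also owning Ha-eun Abara's interest in Cobalt Group plc, giving 52% + 23% = 75%.
Chain via Vantage Foods Inc. (R1): 100% × 14% = 14% of Pinebrook Mining NL.
Chain via Cobalt Group plc (R1): 75% × 13% = 9.75% of Pinebrook Mining NL.
Aggregating (R2): 14% + 9.75% = 23.75%.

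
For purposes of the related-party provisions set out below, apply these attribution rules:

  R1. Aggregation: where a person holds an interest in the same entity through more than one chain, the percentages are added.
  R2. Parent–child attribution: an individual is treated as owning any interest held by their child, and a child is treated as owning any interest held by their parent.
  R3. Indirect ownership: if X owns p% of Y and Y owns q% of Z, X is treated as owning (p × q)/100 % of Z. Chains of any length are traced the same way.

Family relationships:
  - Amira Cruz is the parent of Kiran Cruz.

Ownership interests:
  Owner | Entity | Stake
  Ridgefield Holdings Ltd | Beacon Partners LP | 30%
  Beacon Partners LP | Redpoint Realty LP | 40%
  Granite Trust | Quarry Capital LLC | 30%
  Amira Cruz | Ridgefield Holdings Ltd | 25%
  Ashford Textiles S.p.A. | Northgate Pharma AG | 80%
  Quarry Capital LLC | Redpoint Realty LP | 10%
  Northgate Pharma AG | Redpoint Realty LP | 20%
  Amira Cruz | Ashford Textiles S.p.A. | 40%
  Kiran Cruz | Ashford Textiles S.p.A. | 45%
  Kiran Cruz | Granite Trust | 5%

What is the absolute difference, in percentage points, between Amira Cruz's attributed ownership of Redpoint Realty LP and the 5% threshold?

11.75

By parent–child attribution (R2), Amira Cruz is treated as also owning Kiran Cruz's interest in Ashford Textiles S.p.A, giving 40% + 45% = 85%.
By parent–child attribution (R2), Amira Cruz is treated as owning Kiran Cruz's 5% interest in Granite Trust.
Chain via Ashford Textiles S.p.A. → Northgate Pharma AG (R3): 85% × 80% × 20% = 13.6% of Redpoint Realty LP.
Chain via Ridgefield Holdings Ltd → Beacon Partners LP (R3): 25% × 30% × 40% = 3% of Redpoint Realty LP.
Chain via Granite Trust → Quarry Capital LLC (R3): 5% × 30% × 10% = 0.15% of Redpoint Realty LP.
Aggregating (R1): 13.6% + 3% + 0.15% = 16.75%.
16.75% exceeds the 5% threshold by 11.75 percentage points.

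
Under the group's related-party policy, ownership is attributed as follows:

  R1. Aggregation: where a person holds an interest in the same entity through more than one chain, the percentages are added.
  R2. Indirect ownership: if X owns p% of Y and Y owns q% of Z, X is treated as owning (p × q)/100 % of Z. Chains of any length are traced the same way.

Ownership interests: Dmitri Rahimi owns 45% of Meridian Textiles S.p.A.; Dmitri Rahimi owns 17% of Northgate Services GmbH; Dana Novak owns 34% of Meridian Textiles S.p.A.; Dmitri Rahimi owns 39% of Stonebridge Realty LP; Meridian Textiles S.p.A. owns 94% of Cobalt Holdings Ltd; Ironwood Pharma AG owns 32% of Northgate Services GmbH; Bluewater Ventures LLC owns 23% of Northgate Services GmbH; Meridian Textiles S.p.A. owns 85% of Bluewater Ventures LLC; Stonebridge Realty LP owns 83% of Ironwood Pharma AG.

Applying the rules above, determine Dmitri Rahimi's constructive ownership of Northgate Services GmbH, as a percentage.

36.1559%

Chain via Meridian Textiles S.p.A. → Bluewater Ventures LLC (R2): 45% × 85% × 23% = 8.7975% of Northgate Services GmbH.
Chain via Stonebridge Realty LP → Ironwood Pharma AG (R2): 39% × 83% × 32% = 10.3584% of Northgate Services GmbH.
Direct interest in Northgate Services GmbH: 17%.
Aggregating (R1): 8.7975% + 10.3584% + 17% = 36.1559%.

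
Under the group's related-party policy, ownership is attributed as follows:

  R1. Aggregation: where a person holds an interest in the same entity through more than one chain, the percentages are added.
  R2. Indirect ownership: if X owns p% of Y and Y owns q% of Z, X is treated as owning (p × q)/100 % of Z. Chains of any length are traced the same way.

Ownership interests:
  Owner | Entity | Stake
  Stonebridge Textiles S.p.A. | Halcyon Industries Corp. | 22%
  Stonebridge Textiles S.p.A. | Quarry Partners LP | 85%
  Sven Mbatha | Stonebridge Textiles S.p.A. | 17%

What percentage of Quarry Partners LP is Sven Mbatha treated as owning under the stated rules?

Chain via Stonebridge Textiles S.p.A. (R2): 17% × 85% = 14.45% of Quarry Partners LP.

14.45%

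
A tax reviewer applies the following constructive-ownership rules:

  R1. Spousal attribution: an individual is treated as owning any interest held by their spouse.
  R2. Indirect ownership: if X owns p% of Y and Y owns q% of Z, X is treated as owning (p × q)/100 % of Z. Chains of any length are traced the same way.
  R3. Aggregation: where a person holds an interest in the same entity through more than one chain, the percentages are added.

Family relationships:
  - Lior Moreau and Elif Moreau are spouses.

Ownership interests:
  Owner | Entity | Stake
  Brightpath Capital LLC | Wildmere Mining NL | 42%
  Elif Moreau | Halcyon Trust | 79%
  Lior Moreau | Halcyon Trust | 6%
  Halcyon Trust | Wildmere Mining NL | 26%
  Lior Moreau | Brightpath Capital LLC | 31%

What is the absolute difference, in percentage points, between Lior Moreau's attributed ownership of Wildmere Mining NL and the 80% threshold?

By spousal attribution (R1), Lior Moreau is treated as also owning Elif Moreau's interest in Halcyon Trust, giving 6% + 79% = 85%.
Chain via Halcyon Trust (R2): 85% × 26% = 22.1% of Wildmere Mining NL.
Chain via Brightpath Capital LLC (R2): 31% × 42% = 13.02% of Wildmere Mining NL.
Aggregating (R3): 22.1% + 13.02% = 35.12%.
35.12% falls short of the 80% threshold by 44.88 percentage points.

44.88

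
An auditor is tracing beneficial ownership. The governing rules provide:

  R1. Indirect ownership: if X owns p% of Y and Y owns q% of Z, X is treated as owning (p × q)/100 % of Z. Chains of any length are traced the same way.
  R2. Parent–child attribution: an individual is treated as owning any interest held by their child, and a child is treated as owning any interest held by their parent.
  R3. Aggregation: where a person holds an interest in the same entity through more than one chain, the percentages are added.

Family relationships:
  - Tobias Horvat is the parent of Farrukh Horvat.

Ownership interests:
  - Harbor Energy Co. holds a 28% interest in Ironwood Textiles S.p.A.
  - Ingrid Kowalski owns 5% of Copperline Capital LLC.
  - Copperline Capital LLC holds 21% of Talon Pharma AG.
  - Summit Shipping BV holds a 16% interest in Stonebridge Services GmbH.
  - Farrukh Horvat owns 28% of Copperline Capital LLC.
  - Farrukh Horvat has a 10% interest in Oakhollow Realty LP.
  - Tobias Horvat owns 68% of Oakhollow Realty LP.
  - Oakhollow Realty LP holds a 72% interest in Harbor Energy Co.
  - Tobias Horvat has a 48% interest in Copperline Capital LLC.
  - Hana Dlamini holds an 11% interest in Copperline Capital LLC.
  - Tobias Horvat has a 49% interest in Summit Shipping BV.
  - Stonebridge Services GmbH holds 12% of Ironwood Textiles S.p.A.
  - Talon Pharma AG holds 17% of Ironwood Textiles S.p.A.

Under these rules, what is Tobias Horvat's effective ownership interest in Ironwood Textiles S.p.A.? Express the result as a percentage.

By parent–child attribution (R2), Tobias Horvat is treated as also owning Farrukh Horvat's interest in Copperline Capital LLC, giving 48% + 28% = 76%.
By parent–child attribution (R2), Tobias Horvat is treated as also owning Farrukh Horvat's interest in Oakhollow Realty LP, giving 68% + 10% = 78%.
Chain via Copperline Capital LLC → Talon Pharma AG (R1): 76% × 21% × 17% = 2.7132% of Ironwood Textiles S.p.A.
Chain via Summit Shipping BV → Stonebridge Services GmbH (R1): 49% × 16% × 12% = 0.9408% of Ironwood Textiles S.p.A.
Chain via Oakhollow Realty LP → Harbor Energy Co. (R1): 78% × 72% × 28% = 15.7248% of Ironwood Textiles S.p.A.
Aggregating (R3): 2.7132% + 0.9408% + 15.7248% = 19.3788%.

19.3788%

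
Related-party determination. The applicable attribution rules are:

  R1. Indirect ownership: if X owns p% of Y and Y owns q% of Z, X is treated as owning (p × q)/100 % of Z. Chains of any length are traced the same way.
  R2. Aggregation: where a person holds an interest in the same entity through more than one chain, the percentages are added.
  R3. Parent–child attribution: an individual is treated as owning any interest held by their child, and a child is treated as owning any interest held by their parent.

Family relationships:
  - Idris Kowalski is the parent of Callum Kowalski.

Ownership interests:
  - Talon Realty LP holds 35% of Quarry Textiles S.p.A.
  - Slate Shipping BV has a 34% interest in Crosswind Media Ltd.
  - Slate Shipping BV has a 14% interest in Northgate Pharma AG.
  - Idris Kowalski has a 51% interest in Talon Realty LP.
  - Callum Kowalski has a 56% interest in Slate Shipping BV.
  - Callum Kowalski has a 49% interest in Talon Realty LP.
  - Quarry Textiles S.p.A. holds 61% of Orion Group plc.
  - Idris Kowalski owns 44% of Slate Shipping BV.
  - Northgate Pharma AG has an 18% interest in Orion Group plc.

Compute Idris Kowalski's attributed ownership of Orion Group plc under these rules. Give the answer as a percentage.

23.87%

By parent–child attribution (R3), Idris Kowalski is treated as also owning Callum Kowalski's interest in Talon Realty LP, giving 51% + 49% = 100%.
By parent–child attribution (R3), Idris Kowalski is treated as also owning Callum Kowalski's interest in Slate Shipping BV, giving 44% + 56% = 100%.
Chain via Talon Realty LP → Quarry Textiles S.p.A. (R1): 100% × 35% × 61% = 21.35% of Orion Group plc.
Chain via Slate Shipping BV → Northgate Pharma AG (R1): 100% × 14% × 18% = 2.52% of Orion Group plc.
Aggregating (R2): 21.35% + 2.52% = 23.87%.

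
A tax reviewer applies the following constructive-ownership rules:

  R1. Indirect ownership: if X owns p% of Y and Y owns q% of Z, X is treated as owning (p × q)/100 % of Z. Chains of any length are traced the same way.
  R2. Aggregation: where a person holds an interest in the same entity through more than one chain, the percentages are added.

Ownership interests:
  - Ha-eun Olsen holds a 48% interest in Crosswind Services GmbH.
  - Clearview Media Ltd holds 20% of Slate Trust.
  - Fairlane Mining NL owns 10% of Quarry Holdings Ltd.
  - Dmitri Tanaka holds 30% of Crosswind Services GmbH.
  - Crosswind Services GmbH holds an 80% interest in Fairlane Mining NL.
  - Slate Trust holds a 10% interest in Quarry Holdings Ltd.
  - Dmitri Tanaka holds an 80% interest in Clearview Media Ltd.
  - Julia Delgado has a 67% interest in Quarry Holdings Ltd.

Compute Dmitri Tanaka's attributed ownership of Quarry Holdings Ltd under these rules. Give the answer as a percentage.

4%

Chain via Clearview Media Ltd → Slate Trust (R1): 80% × 20% × 10% = 1.6% of Quarry Holdings Ltd.
Chain via Crosswind Services GmbH → Fairlane Mining NL (R1): 30% × 80% × 10% = 2.4% of Quarry Holdings Ltd.
Aggregating (R2): 1.6% + 2.4% = 4%.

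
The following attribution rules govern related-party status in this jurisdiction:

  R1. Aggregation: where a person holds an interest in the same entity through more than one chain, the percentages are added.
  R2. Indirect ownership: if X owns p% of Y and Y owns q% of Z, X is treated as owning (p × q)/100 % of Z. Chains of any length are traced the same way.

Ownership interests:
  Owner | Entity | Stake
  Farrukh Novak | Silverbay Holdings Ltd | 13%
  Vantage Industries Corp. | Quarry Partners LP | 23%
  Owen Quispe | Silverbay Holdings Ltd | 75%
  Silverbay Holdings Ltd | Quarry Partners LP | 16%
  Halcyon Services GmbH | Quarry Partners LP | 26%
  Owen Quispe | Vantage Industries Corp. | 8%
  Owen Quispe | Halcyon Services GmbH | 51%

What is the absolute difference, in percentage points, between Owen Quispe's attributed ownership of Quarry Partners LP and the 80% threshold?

Chain via Halcyon Services GmbH (R2): 51% × 26% = 13.26% of Quarry Partners LP.
Chain via Silverbay Holdings Ltd (R2): 75% × 16% = 12% of Quarry Partners LP.
Chain via Vantage Industries Corp. (R2): 8% × 23% = 1.84% of Quarry Partners LP.
Aggregating (R1): 13.26% + 12% + 1.84% = 27.1%.
27.1% falls short of the 80% threshold by 52.9 percentage points.

52.9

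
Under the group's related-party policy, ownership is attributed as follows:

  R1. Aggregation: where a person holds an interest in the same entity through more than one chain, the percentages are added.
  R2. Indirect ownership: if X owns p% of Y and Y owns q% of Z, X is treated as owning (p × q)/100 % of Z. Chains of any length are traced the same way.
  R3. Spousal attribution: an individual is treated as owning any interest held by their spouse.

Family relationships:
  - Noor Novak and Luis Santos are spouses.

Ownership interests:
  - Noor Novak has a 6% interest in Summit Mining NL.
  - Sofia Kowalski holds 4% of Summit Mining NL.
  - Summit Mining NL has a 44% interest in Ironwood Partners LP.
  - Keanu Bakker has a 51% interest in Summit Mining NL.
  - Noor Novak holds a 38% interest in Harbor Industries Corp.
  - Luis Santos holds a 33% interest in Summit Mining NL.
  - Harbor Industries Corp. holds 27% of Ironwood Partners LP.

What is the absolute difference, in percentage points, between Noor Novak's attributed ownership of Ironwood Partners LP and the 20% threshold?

7.42

By spousal attribution (R3), Noor Novak is treated as also owning Luis Santos's interest in Summit Mining NL, giving 6% + 33% = 39%.
Chain via Harbor Industries Corp. (R2): 38% × 27% = 10.26% of Ironwood Partners LP.
Chain via Summit Mining NL (R2): 39% × 44% = 17.16% of Ironwood Partners LP.
Aggregating (R1): 10.26% + 17.16% = 27.42%.
27.42% exceeds the 20% threshold by 7.42 percentage points.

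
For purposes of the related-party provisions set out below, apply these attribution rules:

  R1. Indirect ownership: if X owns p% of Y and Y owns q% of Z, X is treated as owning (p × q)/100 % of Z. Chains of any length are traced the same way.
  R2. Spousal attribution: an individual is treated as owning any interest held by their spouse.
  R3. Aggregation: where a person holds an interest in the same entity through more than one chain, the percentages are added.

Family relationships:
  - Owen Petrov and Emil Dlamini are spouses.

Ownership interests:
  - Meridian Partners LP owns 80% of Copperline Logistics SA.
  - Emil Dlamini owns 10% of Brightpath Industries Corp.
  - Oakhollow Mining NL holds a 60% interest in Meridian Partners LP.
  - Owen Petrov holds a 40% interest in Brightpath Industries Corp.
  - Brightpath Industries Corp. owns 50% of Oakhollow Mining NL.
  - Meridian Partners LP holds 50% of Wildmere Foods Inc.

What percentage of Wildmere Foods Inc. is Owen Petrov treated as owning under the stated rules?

7.5%

By spousal attribution (R2), Owen Petrov is treated as also owning Emil Dlamini's interest in Brightpath Industries Corp, giving 40% + 10% = 50%.
Chain via Brightpath Industries Corp. → Oakhollow Mining NL → Meridian Partners LP (R1): 50% × 50% × 60% × 50% = 7.5% of Wildmere Foods Inc.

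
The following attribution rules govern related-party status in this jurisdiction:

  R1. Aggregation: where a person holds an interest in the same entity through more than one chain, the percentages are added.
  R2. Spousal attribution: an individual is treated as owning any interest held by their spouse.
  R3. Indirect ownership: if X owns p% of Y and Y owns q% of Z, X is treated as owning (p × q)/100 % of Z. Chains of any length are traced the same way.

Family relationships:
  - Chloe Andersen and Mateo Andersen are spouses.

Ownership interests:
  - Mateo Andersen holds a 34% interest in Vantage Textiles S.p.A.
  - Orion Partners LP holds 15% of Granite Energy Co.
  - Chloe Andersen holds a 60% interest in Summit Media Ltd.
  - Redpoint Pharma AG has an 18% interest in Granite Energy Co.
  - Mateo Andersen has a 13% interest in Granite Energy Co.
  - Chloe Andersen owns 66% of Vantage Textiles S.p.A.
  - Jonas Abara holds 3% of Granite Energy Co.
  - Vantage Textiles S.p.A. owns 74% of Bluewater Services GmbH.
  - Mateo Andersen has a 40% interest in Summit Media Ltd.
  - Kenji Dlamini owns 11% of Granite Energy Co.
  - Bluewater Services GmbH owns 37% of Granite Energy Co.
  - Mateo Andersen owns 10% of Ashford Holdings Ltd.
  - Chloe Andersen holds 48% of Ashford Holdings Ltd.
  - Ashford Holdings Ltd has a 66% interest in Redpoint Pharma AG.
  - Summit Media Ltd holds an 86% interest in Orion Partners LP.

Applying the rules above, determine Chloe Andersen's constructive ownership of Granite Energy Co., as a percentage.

By spousal attribution (R2), Chloe Andersen is treated as also owning Mateo Andersen's interest in Summit Media Ltd, giving 60% + 40% = 100%.
By spousal attribution (R2), Chloe Andersen is treated as also owning Mateo Andersen's interest in Vantage Textiles S.p.A, giving 66% + 34% = 100%.
By spousal attribution (R2), Chloe Andersen is treated as also owning Mateo Andersen's interest in Ashford Holdings Ltd, giving 48% + 10% = 58%.
By spousal attribution (R2), Chloe Andersen is treated as owning Mateo Andersen's 13% interest in Granite Energy Co.
Chain via Summit Media Ltd → Orion Partners LP (R3): 100% × 86% × 15% = 12.9% of Granite Energy Co.
Chain via Vantage Textiles S.p.A. → Bluewater Services GmbH (R3): 100% × 74% × 37% = 27.38% of Granite Energy Co.
Chain via Ashford Holdings Ltd → Redpoint Pharma AG (R3): 58% × 66% × 18% = 6.8904% of Granite Energy Co.
Direct interest in Granite Energy Co: 13%.
Aggregating (R1): 12.9% + 27.38% + 6.8904% + 13% = 60.1704%.

60.1704%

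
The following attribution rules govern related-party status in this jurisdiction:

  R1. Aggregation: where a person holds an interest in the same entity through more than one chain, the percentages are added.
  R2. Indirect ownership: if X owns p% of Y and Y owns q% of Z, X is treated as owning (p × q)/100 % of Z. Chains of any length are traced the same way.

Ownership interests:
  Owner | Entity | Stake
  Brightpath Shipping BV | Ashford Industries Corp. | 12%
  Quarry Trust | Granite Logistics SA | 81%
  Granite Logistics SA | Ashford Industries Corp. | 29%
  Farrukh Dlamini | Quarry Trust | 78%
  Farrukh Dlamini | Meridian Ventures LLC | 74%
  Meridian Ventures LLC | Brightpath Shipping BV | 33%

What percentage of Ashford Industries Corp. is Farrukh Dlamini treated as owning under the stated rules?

Chain via Quarry Trust → Granite Logistics SA (R2): 78% × 81% × 29% = 18.3222% of Ashford Industries Corp.
Chain via Meridian Ventures LLC → Brightpath Shipping BV (R2): 74% × 33% × 12% = 2.9304% of Ashford Industries Corp.
Aggregating (R1): 18.3222% + 2.9304% = 21.2526%.

21.2526%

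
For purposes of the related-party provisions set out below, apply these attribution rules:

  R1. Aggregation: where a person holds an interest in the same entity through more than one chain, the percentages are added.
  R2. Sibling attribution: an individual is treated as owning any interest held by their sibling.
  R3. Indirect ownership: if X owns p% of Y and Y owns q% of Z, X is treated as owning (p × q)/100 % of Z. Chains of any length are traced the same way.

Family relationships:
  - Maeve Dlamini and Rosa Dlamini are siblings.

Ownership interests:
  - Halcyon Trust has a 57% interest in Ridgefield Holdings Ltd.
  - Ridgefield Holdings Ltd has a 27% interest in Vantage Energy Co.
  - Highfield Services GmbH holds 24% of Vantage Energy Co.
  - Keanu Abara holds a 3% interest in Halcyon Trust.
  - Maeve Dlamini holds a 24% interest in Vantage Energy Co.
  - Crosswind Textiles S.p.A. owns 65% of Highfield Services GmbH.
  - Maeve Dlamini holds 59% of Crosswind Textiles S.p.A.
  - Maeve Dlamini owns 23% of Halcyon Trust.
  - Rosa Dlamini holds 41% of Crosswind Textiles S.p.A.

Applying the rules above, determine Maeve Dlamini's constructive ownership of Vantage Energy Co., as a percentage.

By sibling attribution (R2), Maeve Dlamini is treated as also owning Rosa Dlamini's interest in Crosswind Textiles S.p.A, giving 59% + 41% = 100%.
Chain via Halcyon Trust → Ridgefield Holdings Ltd (R3): 23% × 57% × 27% = 3.5397% of Vantage Energy Co.
Chain via Crosswind Textiles S.p.A. → Highfield Services GmbH (R3): 100% × 65% × 24% = 15.6% of Vantage Energy Co.
Direct interest in Vantage Energy Co: 24%.
Aggregating (R1): 3.5397% + 15.6% + 24% = 43.1397%.

43.1397%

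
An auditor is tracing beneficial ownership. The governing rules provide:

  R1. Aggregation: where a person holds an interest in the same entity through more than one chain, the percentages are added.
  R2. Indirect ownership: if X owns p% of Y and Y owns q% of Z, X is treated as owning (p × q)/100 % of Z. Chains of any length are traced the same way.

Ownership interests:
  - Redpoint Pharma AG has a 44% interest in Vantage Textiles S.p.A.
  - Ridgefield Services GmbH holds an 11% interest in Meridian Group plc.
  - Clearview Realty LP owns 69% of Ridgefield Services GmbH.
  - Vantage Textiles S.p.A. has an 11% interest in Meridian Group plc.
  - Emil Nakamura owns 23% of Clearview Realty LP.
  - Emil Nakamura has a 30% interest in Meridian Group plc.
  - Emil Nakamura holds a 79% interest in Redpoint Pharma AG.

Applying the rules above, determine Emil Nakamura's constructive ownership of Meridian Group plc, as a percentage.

35.5693%

Chain via Redpoint Pharma AG → Vantage Textiles S.p.A. (R2): 79% × 44% × 11% = 3.8236% of Meridian Group plc.
Chain via Clearview Realty LP → Ridgefield Services GmbH (R2): 23% × 69% × 11% = 1.7457% of Meridian Group plc.
Direct interest in Meridian Group plc: 30%.
Aggregating (R1): 3.8236% + 1.7457% + 30% = 35.5693%.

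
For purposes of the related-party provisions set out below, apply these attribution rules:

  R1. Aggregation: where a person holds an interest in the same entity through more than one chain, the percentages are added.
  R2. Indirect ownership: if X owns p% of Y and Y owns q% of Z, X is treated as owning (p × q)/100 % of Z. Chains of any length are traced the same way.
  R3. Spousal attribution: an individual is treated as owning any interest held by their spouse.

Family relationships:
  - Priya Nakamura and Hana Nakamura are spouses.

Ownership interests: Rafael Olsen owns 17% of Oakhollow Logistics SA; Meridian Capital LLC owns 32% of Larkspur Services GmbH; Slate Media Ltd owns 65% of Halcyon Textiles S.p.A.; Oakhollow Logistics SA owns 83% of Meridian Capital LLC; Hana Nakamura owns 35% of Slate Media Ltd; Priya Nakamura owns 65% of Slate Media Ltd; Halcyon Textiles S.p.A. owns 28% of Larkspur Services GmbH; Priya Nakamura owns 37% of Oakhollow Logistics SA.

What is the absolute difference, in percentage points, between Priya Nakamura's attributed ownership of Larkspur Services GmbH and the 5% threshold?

23.0272

By spousal attribution (R3), Priya Nakamura is treated as also owning Hana Nakamura's interest in Slate Media Ltd, giving 65% + 35% = 100%.
Chain via Slate Media Ltd → Halcyon Textiles S.p.A. (R2): 100% × 65% × 28% = 18.2% of Larkspur Services GmbH.
Chain via Oakhollow Logistics SA → Meridian Capital LLC (R2): 37% × 83% × 32% = 9.8272% of Larkspur Services GmbH.
Aggregating (R1): 18.2% + 9.8272% = 28.0272%.
28.0272% exceeds the 5% threshold by 23.0272 percentage points.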